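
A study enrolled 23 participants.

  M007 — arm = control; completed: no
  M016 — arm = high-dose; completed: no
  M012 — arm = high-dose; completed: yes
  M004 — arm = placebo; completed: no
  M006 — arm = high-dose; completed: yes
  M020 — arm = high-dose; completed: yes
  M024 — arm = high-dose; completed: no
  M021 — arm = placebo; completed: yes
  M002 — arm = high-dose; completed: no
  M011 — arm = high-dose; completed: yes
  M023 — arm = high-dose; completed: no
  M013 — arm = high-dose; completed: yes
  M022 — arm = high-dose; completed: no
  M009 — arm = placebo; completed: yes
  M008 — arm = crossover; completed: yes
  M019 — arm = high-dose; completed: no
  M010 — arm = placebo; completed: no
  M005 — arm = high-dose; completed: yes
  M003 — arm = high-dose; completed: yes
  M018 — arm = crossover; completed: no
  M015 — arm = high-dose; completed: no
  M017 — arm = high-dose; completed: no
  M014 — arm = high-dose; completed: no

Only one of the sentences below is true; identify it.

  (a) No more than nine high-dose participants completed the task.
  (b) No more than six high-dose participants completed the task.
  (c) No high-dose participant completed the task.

(a)

|A| = 16, |A ∩ B| = 7, |A ∖ B| = 9.
(a) requires |A ∩ B| ≤ 9: true.
(b) requires |A ∩ B| ≤ 6: false.
(c) requires A ∩ B = ∅ (|A ∩ B| = 0): false.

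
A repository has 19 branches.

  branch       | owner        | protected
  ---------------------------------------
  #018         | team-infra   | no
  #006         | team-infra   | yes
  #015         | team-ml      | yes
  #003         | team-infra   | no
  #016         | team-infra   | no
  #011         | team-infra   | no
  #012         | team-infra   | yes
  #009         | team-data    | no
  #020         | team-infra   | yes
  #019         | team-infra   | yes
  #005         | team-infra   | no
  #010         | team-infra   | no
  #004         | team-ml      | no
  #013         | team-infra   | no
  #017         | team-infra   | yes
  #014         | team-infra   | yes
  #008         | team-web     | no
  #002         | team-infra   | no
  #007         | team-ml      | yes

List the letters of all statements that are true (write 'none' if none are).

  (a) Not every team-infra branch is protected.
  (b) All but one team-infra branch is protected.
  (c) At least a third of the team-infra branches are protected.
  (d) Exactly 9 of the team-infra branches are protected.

|A| = 14, |A ∩ B| = 6, |A ∖ B| = 8.
(a) A ⊄ B (|A ∖ B| ≥ 1): holds.
(b) |A ∖ B| = 1: fails.
(c) |A ∩ B| / |A| ≥ 1/3: holds.
(d) |A ∩ B| = 9: fails.

(a), (c)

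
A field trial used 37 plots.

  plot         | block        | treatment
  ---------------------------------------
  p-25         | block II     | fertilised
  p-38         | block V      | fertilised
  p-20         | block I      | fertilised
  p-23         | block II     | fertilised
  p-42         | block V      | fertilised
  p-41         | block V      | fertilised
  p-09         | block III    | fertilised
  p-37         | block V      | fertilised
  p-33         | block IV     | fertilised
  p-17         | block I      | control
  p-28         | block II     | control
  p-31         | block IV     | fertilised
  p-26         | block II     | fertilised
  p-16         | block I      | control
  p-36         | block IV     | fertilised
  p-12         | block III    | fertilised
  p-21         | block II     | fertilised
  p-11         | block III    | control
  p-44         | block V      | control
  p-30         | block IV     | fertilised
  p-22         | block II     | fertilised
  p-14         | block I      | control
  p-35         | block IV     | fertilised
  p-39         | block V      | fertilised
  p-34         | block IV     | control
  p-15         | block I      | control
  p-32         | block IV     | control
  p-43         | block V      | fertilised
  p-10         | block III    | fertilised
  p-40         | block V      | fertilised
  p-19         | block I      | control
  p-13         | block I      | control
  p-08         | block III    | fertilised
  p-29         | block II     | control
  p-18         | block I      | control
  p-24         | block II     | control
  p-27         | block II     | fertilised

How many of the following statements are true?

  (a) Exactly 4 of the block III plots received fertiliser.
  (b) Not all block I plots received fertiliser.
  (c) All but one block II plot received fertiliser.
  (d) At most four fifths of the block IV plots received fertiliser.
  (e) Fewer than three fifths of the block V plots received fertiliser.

3

(a) block III: |A| = 5, |A ∩ B| = 4; needs |A ∩ B| = 4 — true.
(b) block I: |A| = 8, |A ∩ B| = 1; needs A ⊄ B (|A ∖ B| ≥ 1) — true.
(c) block II: |A| = 9, |A ∩ B| = 6; needs |A ∖ B| = 1 — false.
(d) block IV: |A| = 7, |A ∩ B| = 5; needs |A ∩ B| / |A| ≤ 4/5 — true.
(e) block V: |A| = 8, |A ∩ B| = 7; needs |A ∩ B| / |A| < 3/5 — false.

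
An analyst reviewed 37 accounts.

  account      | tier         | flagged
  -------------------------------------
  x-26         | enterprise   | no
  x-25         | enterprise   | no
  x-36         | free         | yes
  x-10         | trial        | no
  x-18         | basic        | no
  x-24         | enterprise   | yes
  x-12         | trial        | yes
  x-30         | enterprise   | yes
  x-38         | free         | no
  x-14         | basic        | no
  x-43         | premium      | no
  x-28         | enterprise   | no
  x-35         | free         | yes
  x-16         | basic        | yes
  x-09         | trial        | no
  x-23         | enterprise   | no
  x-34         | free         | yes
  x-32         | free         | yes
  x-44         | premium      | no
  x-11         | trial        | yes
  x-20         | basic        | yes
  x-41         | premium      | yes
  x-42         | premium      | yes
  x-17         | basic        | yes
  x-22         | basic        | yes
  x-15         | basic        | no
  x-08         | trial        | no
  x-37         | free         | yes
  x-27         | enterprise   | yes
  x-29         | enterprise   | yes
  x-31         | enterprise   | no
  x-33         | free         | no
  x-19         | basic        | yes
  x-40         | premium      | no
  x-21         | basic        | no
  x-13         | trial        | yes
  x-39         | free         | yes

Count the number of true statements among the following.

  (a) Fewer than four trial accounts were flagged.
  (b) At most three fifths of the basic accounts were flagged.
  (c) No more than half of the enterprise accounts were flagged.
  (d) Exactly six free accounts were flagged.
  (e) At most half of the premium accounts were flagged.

5

(a) trial: |A| = 6, |A ∩ B| = 3; needs |A ∩ B| < 4 — true.
(b) basic: |A| = 9, |A ∩ B| = 5; needs |A ∩ B| / |A| ≤ 3/5 — true.
(c) enterprise: |A| = 9, |A ∩ B| = 4; needs |A ∩ B| ≤ |A ∖ B| — true.
(d) free: |A| = 8, |A ∩ B| = 6; needs |A ∩ B| = 6 — true.
(e) premium: |A| = 5, |A ∩ B| = 2; needs |A ∩ B| ≤ |A ∖ B| — true.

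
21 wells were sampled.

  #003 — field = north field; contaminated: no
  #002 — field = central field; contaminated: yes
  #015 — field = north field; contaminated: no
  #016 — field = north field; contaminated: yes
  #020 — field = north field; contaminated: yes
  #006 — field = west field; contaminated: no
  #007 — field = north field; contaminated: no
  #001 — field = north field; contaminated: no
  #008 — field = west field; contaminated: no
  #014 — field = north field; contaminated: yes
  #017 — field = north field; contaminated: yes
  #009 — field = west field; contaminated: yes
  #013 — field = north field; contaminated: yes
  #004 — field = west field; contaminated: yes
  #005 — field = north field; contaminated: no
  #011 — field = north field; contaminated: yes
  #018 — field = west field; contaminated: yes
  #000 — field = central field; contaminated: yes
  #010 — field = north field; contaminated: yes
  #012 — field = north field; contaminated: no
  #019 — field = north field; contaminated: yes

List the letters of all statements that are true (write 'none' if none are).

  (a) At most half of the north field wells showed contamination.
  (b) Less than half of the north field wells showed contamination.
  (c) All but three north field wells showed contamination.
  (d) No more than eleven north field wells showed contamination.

|A| = 14, |A ∩ B| = 8, |A ∖ B| = 6.
(a) |A ∩ B| ≤ |A ∖ B|: fails.
(b) |A ∩ B| < |A ∖ B|: fails.
(c) |A ∖ B| = 3: fails.
(d) |A ∩ B| ≤ 11: holds.

(d)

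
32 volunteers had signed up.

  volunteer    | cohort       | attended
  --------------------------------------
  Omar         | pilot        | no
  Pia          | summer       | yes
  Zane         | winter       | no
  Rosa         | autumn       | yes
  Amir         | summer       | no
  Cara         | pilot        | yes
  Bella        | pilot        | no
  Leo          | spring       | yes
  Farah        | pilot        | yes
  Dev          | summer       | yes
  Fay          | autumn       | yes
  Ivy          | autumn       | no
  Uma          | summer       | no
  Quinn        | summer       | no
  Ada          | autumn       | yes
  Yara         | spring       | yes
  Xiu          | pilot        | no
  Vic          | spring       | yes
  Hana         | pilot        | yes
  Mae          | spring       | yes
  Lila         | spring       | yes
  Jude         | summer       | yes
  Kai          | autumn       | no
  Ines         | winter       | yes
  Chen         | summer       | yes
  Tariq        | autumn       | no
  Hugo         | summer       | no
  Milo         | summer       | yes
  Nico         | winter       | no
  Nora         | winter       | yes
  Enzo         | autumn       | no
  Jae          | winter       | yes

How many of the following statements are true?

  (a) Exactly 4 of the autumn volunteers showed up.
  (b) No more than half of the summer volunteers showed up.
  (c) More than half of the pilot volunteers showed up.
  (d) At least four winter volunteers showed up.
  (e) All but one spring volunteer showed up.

0

(a) autumn: |A| = 7, |A ∩ B| = 3; needs |A ∩ B| = 4 — false.
(b) summer: |A| = 9, |A ∩ B| = 5; needs |A ∩ B| ≤ |A ∖ B| — false.
(c) pilot: |A| = 6, |A ∩ B| = 3; needs |A ∩ B| > |A ∖ B| — false.
(d) winter: |A| = 5, |A ∩ B| = 3; needs |A ∩ B| ≥ 4 — false.
(e) spring: |A| = 5, |A ∩ B| = 5; needs |A ∖ B| = 1 — false.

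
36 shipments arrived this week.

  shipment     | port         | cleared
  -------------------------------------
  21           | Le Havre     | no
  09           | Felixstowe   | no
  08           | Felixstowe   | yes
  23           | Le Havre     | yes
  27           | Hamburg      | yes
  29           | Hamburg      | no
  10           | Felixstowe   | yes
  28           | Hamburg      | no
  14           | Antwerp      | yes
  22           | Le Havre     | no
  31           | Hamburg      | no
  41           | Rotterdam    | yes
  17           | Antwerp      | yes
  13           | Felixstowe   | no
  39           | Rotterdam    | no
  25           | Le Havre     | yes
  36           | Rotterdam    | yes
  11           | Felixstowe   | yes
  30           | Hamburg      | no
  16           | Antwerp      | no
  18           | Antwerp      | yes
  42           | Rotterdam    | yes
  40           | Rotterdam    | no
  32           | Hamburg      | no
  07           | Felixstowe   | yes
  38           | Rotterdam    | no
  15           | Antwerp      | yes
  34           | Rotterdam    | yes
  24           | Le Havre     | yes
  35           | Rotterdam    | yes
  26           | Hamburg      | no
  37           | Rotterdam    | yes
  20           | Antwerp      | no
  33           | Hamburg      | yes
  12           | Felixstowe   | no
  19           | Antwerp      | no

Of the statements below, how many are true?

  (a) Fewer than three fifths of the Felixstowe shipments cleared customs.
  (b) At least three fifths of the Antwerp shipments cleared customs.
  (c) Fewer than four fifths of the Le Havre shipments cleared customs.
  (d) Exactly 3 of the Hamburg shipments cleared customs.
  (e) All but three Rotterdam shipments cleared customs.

(a) Felixstowe: |A| = 7, |A ∩ B| = 4; needs |A ∩ B| / |A| < 3/5 — true.
(b) Antwerp: |A| = 7, |A ∩ B| = 4; needs |A ∩ B| / |A| ≥ 3/5 — false.
(c) Le Havre: |A| = 5, |A ∩ B| = 3; needs |A ∩ B| / |A| < 4/5 — true.
(d) Hamburg: |A| = 8, |A ∩ B| = 2; needs |A ∩ B| = 3 — false.
(e) Rotterdam: |A| = 9, |A ∩ B| = 6; needs |A ∖ B| = 3 — true.

3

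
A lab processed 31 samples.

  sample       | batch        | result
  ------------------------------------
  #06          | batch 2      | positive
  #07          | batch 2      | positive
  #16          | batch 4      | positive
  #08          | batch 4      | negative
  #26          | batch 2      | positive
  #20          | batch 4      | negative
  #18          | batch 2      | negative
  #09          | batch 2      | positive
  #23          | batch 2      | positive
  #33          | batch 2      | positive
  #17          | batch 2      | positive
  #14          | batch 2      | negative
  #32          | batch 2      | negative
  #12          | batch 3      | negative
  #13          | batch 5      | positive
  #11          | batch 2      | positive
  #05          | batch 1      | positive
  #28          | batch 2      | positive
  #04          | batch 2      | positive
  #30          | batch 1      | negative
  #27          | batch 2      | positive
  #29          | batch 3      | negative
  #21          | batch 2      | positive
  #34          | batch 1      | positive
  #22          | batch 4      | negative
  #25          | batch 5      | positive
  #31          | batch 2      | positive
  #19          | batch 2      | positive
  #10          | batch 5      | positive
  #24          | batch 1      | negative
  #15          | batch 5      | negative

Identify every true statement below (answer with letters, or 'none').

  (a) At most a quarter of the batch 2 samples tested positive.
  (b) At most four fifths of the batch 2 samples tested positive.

|A| = 17, |A ∩ B| = 14, |A ∖ B| = 3.
(a) |A ∩ B| / |A| ≤ 1/4: fails.
(b) |A ∩ B| / |A| ≤ 4/5: fails.

none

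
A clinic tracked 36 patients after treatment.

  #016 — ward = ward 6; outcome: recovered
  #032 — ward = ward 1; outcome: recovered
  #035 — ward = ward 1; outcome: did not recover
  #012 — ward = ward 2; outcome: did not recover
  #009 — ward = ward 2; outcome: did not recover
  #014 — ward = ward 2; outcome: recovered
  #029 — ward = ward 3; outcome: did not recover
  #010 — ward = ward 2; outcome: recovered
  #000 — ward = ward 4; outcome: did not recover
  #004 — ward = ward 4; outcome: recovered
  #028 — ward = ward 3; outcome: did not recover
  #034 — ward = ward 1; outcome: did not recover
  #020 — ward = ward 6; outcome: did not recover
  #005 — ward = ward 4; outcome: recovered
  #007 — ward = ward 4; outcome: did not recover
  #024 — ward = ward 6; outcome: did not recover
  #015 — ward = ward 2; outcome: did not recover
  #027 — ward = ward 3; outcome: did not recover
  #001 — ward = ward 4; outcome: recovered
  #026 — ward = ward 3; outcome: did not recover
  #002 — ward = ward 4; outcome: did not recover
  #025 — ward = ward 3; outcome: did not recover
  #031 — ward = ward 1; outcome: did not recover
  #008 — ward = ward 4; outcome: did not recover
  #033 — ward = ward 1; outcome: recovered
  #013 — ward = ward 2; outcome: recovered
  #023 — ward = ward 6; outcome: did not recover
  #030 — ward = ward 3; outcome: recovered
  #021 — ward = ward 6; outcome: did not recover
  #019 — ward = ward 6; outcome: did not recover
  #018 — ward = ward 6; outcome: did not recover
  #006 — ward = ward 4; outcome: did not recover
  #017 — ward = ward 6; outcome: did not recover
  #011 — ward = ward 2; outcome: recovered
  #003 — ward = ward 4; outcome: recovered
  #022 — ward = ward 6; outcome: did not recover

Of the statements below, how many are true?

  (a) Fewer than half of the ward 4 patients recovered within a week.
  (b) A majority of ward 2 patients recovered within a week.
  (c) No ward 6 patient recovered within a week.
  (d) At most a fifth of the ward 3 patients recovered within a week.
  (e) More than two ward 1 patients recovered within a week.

(a) ward 4: |A| = 9, |A ∩ B| = 4; needs |A ∩ B| < |A ∖ B| — true.
(b) ward 2: |A| = 7, |A ∩ B| = 4; needs |A ∩ B| > |A ∖ B| — true.
(c) ward 6: |A| = 9, |A ∩ B| = 1; needs A ∩ B = ∅ (|A ∩ B| = 0) — false.
(d) ward 3: |A| = 6, |A ∩ B| = 1; needs |A ∩ B| / |A| ≤ 1/5 — true.
(e) ward 1: |A| = 5, |A ∩ B| = 2; needs |A ∩ B| > 2 — false.

3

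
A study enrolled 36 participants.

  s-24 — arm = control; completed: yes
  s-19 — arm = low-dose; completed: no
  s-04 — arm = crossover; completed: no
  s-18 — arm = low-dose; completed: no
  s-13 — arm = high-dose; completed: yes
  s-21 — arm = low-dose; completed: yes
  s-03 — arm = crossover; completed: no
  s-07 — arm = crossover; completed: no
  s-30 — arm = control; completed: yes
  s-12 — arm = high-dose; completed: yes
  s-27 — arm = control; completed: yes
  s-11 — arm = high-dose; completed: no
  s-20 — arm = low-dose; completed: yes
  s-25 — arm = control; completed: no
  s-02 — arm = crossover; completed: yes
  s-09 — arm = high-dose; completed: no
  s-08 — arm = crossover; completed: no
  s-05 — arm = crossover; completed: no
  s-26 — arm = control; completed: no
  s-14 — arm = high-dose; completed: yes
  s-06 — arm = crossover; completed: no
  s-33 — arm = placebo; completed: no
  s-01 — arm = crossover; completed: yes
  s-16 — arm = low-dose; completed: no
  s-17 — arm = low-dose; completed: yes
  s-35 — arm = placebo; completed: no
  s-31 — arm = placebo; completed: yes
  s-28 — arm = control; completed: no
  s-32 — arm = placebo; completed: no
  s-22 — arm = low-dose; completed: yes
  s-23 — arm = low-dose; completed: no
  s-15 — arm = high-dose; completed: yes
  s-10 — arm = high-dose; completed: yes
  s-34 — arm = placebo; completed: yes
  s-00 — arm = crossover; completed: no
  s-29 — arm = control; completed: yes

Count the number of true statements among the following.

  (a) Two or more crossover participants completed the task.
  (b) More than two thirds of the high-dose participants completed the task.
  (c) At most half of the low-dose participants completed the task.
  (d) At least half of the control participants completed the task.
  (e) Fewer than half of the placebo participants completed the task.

5

(a) crossover: |A| = 9, |A ∩ B| = 2; needs |A ∩ B| ≥ 2 — true.
(b) high-dose: |A| = 7, |A ∩ B| = 5; needs |A ∩ B| / |A| > 2/3 — true.
(c) low-dose: |A| = 8, |A ∩ B| = 4; needs |A ∩ B| ≤ |A ∖ B| — true.
(d) control: |A| = 7, |A ∩ B| = 4; needs |A ∩ B| ≥ |A ∖ B| — true.
(e) placebo: |A| = 5, |A ∩ B| = 2; needs |A ∩ B| < |A ∖ B| — true.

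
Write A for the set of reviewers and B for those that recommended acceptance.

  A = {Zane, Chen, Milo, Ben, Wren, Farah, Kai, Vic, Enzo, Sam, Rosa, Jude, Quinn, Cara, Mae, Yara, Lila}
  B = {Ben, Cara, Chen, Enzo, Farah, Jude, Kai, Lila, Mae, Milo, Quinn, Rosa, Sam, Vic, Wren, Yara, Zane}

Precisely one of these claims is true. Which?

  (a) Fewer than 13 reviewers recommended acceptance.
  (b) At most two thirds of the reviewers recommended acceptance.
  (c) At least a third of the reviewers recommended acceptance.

(c)

|A| = 17, |A ∩ B| = 17, |A ∖ B| = 0.
(a) requires |A ∩ B| < 13: false.
(b) requires |A ∩ B| / |A| ≤ 2/3: false.
(c) requires |A ∩ B| / |A| ≥ 1/3: true.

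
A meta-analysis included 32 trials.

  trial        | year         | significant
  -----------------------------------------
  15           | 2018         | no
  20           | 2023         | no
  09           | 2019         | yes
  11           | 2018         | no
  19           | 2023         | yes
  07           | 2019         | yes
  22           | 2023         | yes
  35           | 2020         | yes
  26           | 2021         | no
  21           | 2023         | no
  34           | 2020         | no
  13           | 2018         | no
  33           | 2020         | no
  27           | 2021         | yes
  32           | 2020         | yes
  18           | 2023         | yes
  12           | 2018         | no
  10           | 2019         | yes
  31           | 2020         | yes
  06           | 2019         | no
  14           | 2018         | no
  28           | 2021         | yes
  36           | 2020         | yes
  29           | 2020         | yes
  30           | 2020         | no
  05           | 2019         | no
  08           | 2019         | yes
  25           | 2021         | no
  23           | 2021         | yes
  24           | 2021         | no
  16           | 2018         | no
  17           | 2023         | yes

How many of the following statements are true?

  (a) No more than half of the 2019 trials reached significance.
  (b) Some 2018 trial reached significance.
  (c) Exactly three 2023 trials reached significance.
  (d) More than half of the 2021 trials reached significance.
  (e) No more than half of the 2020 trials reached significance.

0

(a) 2019: |A| = 6, |A ∩ B| = 4; needs |A ∩ B| ≤ |A ∖ B| — false.
(b) 2018: |A| = 6, |A ∩ B| = 0; needs A ∩ B ≠ ∅ (|A ∩ B| ≥ 1) — false.
(c) 2023: |A| = 6, |A ∩ B| = 4; needs |A ∩ B| = 3 — false.
(d) 2021: |A| = 6, |A ∩ B| = 3; needs |A ∩ B| > |A ∖ B| — false.
(e) 2020: |A| = 8, |A ∩ B| = 5; needs |A ∩ B| ≤ |A ∖ B| — false.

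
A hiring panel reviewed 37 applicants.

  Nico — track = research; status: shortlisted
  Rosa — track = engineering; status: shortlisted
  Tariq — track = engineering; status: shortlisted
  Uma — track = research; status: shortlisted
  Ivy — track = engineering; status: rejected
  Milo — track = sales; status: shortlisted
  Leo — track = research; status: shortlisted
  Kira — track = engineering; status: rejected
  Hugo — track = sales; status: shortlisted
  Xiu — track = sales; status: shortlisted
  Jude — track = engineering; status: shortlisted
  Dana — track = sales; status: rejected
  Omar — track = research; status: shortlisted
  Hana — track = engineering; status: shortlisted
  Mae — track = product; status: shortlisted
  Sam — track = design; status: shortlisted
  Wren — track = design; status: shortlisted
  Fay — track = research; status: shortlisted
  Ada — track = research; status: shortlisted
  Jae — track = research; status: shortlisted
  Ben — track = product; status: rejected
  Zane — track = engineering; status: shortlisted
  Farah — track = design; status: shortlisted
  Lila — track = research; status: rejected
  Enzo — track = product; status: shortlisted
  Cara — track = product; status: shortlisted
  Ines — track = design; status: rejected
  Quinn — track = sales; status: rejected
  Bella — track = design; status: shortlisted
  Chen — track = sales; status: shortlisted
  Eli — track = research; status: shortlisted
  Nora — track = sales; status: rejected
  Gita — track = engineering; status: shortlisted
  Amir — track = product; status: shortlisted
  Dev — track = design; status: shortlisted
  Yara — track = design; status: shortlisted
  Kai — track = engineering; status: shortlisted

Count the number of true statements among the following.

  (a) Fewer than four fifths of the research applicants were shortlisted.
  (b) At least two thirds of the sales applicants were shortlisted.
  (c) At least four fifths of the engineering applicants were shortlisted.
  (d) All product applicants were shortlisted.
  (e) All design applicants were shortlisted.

(a) research: |A| = 9, |A ∩ B| = 8; needs |A ∩ B| / |A| < 4/5 — false.
(b) sales: |A| = 7, |A ∩ B| = 4; needs |A ∩ B| / |A| ≥ 2/3 — false.
(c) engineering: |A| = 9, |A ∩ B| = 7; needs |A ∩ B| / |A| ≥ 4/5 — false.
(d) product: |A| = 5, |A ∩ B| = 4; needs A ⊆ B, i.e. every element of A is in B (|A ∖ B| = 0) — false.
(e) design: |A| = 7, |A ∩ B| = 6; needs A ⊆ B, i.e. every element of A is in B (|A ∖ B| = 0) — false.

0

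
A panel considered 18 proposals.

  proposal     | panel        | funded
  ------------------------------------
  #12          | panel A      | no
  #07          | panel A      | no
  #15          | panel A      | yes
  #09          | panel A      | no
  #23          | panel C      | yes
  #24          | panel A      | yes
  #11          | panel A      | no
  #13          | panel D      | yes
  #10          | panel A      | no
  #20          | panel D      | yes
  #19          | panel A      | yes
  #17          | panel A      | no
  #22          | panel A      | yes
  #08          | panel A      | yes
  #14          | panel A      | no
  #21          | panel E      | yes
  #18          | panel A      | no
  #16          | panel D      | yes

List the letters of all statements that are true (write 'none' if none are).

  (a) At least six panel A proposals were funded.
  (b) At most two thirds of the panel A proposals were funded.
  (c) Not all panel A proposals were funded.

|A| = 13, |A ∩ B| = 5, |A ∖ B| = 8.
(a) |A ∩ B| ≥ 6: fails.
(b) |A ∩ B| / |A| ≤ 2/3: holds.
(c) A ⊄ B (|A ∖ B| ≥ 1): holds.

(b), (c)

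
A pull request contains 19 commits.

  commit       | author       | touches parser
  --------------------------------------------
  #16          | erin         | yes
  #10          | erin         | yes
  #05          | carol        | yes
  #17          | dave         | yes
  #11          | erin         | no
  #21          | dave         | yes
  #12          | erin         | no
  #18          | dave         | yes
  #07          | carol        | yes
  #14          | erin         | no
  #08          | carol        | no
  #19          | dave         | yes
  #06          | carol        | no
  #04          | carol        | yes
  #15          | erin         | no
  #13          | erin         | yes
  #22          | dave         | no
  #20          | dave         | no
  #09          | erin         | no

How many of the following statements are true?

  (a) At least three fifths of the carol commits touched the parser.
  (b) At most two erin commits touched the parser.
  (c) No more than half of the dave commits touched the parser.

1

(a) carol: |A| = 5, |A ∩ B| = 3; needs |A ∩ B| / |A| ≥ 3/5 — true.
(b) erin: |A| = 8, |A ∩ B| = 3; needs |A ∩ B| ≤ 2 — false.
(c) dave: |A| = 6, |A ∩ B| = 4; needs |A ∩ B| ≤ |A ∖ B| — false.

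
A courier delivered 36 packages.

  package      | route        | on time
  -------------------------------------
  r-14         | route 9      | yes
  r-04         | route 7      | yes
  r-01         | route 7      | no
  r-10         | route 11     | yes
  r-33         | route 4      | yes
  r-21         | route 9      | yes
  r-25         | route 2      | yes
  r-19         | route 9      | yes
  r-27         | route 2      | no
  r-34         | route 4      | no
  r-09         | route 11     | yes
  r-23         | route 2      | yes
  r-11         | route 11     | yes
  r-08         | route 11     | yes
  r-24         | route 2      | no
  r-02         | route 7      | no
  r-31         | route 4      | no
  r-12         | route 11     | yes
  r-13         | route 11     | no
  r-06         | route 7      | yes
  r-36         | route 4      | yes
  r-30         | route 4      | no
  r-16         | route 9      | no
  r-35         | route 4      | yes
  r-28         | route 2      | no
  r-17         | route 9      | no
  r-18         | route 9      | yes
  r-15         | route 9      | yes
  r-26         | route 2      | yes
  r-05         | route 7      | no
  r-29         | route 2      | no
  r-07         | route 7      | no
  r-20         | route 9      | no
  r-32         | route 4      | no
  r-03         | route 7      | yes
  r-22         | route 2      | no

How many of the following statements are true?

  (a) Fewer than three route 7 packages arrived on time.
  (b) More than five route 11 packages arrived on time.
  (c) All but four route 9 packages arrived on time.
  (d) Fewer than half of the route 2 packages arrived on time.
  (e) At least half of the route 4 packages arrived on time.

(a) route 7: |A| = 7, |A ∩ B| = 3; needs |A ∩ B| < 3 — false.
(b) route 11: |A| = 6, |A ∩ B| = 5; needs |A ∩ B| > 5 — false.
(c) route 9: |A| = 8, |A ∩ B| = 5; needs |A ∖ B| = 4 — false.
(d) route 2: |A| = 8, |A ∩ B| = 3; needs |A ∩ B| < |A ∖ B| — true.
(e) route 4: |A| = 7, |A ∩ B| = 3; needs |A ∩ B| ≥ |A ∖ B| — false.

1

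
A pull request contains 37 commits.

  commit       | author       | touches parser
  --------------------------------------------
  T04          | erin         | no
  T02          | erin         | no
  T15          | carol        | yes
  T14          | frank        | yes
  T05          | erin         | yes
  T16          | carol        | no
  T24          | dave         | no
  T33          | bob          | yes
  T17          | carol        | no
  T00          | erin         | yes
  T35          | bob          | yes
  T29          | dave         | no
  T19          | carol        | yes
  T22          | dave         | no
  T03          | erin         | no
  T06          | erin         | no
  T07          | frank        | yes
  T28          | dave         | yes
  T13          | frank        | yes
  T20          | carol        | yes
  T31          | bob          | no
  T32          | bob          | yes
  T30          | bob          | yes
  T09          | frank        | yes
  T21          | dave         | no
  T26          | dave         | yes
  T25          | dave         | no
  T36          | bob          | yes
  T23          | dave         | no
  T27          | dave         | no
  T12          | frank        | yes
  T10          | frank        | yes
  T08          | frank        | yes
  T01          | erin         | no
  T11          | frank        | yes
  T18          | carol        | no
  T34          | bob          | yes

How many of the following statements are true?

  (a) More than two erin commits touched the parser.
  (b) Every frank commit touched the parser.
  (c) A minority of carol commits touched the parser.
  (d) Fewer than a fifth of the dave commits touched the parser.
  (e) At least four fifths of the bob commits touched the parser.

2

(a) erin: |A| = 7, |A ∩ B| = 2; needs |A ∩ B| > 2 — false.
(b) frank: |A| = 8, |A ∩ B| = 8; needs A ⊆ B, i.e. every element of A is in B (|A ∖ B| = 0) — true.
(c) carol: |A| = 6, |A ∩ B| = 3; needs |A ∩ B| < |A ∖ B| — false.
(d) dave: |A| = 9, |A ∩ B| = 2; needs |A ∩ B| / |A| < 1/5 — false.
(e) bob: |A| = 7, |A ∩ B| = 6; needs |A ∩ B| / |A| ≥ 4/5 — true.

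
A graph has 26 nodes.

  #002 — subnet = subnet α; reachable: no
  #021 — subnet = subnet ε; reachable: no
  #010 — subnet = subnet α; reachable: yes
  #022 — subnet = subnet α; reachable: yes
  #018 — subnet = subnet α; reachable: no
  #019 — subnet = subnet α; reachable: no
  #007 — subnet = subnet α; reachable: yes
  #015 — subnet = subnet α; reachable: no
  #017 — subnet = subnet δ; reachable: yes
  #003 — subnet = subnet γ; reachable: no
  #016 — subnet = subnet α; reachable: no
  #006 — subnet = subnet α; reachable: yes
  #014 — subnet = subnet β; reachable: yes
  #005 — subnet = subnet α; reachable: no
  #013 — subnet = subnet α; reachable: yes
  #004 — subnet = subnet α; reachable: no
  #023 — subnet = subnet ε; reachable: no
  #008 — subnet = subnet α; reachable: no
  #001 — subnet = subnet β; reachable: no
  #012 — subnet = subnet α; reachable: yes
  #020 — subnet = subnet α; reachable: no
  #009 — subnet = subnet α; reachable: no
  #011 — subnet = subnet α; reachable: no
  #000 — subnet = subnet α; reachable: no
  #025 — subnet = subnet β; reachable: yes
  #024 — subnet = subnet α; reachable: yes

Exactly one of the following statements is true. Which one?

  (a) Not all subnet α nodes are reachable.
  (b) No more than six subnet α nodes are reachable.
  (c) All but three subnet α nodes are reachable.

(a)

|A| = 19, |A ∩ B| = 7, |A ∖ B| = 12.
(a) requires A ⊄ B (|A ∖ B| ≥ 1): true.
(b) requires |A ∩ B| ≤ 6: false.
(c) requires |A ∖ B| = 3: false.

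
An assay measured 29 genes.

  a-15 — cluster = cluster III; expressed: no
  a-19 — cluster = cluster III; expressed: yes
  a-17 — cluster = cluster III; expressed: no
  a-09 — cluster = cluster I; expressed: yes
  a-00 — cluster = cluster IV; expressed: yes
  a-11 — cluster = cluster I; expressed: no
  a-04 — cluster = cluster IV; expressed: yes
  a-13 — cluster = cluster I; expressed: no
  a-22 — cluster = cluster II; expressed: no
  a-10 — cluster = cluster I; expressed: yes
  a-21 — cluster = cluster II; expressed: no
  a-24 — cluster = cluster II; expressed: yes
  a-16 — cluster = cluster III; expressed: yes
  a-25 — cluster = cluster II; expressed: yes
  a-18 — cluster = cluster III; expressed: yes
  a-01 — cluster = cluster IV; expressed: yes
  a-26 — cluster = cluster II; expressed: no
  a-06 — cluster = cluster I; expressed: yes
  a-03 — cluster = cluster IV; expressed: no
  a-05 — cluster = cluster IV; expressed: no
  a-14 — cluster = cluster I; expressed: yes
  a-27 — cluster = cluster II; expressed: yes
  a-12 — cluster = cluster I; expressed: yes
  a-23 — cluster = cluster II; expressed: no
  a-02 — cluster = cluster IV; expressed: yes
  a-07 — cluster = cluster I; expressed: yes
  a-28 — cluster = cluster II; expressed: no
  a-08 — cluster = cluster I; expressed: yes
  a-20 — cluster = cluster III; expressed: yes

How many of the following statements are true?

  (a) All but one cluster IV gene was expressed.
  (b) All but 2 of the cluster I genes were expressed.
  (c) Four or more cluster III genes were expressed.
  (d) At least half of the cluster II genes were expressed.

(a) cluster IV: |A| = 6, |A ∩ B| = 4; needs |A ∖ B| = 1 — false.
(b) cluster I: |A| = 9, |A ∩ B| = 7; needs |A ∖ B| = 2 — true.
(c) cluster III: |A| = 6, |A ∩ B| = 4; needs |A ∩ B| ≥ 4 — true.
(d) cluster II: |A| = 8, |A ∩ B| = 3; needs |A ∩ B| ≥ |A ∖ B| — false.

2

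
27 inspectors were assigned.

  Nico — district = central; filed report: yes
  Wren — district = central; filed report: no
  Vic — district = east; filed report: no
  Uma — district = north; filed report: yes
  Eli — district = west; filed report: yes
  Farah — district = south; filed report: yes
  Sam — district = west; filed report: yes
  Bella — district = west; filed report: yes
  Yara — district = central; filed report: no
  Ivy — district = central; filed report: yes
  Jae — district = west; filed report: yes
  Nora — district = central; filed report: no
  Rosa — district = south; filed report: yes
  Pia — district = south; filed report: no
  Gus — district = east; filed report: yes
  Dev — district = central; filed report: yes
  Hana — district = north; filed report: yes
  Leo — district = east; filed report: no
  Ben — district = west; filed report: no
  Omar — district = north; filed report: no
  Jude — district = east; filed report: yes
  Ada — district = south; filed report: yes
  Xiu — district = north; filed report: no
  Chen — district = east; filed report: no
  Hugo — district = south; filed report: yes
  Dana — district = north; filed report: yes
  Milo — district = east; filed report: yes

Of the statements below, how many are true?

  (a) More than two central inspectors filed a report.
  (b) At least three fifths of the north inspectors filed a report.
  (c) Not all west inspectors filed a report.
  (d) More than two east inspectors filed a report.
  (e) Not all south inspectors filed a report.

5

(a) central: |A| = 6, |A ∩ B| = 3; needs |A ∩ B| > 2 — true.
(b) north: |A| = 5, |A ∩ B| = 3; needs |A ∩ B| / |A| ≥ 3/5 — true.
(c) west: |A| = 5, |A ∩ B| = 4; needs A ⊄ B (|A ∖ B| ≥ 1) — true.
(d) east: |A| = 6, |A ∩ B| = 3; needs |A ∩ B| > 2 — true.
(e) south: |A| = 5, |A ∩ B| = 4; needs A ⊄ B (|A ∖ B| ≥ 1) — true.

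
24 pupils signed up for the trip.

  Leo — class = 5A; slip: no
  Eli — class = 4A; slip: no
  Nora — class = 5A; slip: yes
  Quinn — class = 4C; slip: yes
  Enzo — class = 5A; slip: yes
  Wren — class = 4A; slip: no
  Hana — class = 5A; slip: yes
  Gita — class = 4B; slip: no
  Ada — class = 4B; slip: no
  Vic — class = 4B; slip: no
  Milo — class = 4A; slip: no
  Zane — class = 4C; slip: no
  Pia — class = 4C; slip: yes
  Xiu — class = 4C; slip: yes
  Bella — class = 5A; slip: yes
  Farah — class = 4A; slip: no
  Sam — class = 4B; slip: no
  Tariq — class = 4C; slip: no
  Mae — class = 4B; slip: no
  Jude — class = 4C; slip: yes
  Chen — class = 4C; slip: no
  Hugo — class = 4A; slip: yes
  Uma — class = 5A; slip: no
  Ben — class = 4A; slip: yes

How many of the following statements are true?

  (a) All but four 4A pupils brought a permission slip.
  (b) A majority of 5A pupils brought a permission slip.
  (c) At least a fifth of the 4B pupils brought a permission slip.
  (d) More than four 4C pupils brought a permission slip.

2

(a) 4A: |A| = 6, |A ∩ B| = 2; needs |A ∖ B| = 4 — true.
(b) 5A: |A| = 6, |A ∩ B| = 4; needs |A ∩ B| > |A ∖ B| — true.
(c) 4B: |A| = 5, |A ∩ B| = 0; needs |A ∩ B| / |A| ≥ 1/5 — false.
(d) 4C: |A| = 7, |A ∩ B| = 4; needs |A ∩ B| > 4 — false.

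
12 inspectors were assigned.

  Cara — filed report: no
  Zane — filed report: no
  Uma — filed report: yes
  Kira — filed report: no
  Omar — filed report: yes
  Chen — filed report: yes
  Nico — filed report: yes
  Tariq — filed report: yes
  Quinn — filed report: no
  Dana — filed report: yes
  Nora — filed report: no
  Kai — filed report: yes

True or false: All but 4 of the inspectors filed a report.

Truth condition: |A ∖ B| = 4.
A (the restrictor) = {Cara, Zane, Uma, Kira, Omar, Chen, Nico, Tariq, Quinn, Dana, Nora, Kai}, |A| = 12.
A ∖ B = {Cara, Zane, Kira, Quinn, Nora}, so |A ∖ B| = 5.
|A ∖ B| = 5, so the statement is false.

False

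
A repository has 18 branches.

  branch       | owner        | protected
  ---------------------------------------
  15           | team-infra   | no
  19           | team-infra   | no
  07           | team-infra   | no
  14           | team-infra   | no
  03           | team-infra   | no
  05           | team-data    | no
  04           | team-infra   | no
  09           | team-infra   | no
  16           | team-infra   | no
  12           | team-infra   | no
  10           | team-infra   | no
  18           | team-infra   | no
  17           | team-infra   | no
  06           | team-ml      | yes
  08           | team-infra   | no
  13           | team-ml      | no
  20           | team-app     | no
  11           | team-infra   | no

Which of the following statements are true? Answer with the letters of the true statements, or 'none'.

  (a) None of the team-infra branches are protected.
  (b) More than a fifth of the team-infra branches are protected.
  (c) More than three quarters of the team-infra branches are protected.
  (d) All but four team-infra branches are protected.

(a)

|A| = 14, |A ∩ B| = 0, |A ∖ B| = 14.
(a) A ∩ B = ∅ (|A ∩ B| = 0): holds.
(b) |A ∩ B| / |A| > 1/5: fails.
(c) |A ∩ B| / |A| > 3/4: fails.
(d) |A ∖ B| = 4: fails.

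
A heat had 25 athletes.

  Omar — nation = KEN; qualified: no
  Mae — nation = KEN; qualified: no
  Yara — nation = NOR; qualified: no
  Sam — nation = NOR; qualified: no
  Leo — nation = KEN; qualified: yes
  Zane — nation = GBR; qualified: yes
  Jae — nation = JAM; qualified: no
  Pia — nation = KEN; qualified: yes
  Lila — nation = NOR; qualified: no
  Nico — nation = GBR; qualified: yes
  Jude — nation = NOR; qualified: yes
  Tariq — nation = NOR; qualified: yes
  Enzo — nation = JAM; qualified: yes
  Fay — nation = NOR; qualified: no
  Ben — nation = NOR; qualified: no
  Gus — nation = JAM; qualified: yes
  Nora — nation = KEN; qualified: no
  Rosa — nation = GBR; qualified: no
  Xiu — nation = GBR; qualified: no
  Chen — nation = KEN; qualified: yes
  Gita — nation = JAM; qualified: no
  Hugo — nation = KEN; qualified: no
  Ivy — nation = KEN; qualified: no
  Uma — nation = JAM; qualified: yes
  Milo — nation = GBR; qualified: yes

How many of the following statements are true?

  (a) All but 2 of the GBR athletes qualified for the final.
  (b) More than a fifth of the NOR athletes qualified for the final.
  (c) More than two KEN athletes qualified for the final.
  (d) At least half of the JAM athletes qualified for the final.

4

(a) GBR: |A| = 5, |A ∩ B| = 3; needs |A ∖ B| = 2 — true.
(b) NOR: |A| = 7, |A ∩ B| = 2; needs |A ∩ B| / |A| > 1/5 — true.
(c) KEN: |A| = 8, |A ∩ B| = 3; needs |A ∩ B| > 2 — true.
(d) JAM: |A| = 5, |A ∩ B| = 3; needs |A ∩ B| ≥ |A ∖ B| — true.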